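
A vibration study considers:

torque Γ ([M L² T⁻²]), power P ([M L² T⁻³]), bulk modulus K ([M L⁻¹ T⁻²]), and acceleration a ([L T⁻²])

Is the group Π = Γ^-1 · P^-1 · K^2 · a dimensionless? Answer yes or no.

Sum the exponent of each base dimension across the product:
  M: −[Γ]_M − [P]_M + 2·[K]_M + [a]_M = −(1) − (1) + 2·(1) + (0) = 0
  L: −[Γ]_L − [P]_L + 2·[K]_L + [a]_L = −(2) − (2) + 2·(-1) + (1) = -5
  T: −[Γ]_T − [P]_T + 2·[K]_T + [a]_T = −(-2) − (-3) + 2·(-2) + (-2) = -1
Net dimensions [L⁻⁵ T⁻¹] ≠ [1] — not dimensionless.

no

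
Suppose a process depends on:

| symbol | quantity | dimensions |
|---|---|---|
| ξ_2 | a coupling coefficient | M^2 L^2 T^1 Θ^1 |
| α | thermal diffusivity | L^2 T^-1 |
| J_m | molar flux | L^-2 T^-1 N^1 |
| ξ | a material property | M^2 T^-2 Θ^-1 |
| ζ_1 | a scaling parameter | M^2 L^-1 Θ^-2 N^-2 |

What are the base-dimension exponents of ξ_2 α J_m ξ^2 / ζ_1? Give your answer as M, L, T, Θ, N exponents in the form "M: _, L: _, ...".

Collect each base-dimension exponent across the product:
  M: (2) + (0) + (0) + 2·(2) − (2) = 4
  L: (2) + (2) + (-2) + 2·(0) − (-1) = 3
  T: (1) + (-1) + (-1) + 2·(-2) − (0) = -5
  Θ: (1) + (0) + (0) + 2·(-1) − (-2) = 1
  N: (0) + (0) + (1) + 2·(0) − (-2) = 3
So the dimensions are [M⁴ L³ T⁻⁵ Θ N³].

M: 4, L: 3, T: -5, Θ: 1, N: 3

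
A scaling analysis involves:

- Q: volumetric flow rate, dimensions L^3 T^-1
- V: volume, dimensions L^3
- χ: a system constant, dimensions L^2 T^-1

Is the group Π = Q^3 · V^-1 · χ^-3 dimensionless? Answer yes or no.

yes

Sum the exponent of each base dimension across the product:
  M: 3·[Q]_M − [V]_M − 3·[χ]_M = 3·(0) − (0) − 3·(0) = 0
  L: 3·[Q]_L − [V]_L − 3·[χ]_L = 3·(3) − (3) − 3·(2) = 0
  T: 3·[Q]_T − [V]_T − 3·[χ]_T = 3·(-1) − (0) − 3·(-1) = 0
All base exponents vanish — dimensionless.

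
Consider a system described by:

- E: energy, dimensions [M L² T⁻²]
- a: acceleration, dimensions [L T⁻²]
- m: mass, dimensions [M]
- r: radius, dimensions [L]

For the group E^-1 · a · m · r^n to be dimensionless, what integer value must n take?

Balance the L exponent: (1)·n from r, plus −(2) + (1) + (0) = -1 from the rest, must sum to zero.
n − 1 = 0, so n = 1.

1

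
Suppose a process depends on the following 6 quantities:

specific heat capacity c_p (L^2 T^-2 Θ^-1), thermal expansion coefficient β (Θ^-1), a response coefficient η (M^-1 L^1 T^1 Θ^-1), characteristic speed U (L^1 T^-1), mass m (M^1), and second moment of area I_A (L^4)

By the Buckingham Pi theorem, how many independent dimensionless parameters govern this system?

2

There are 6 variables and 4 base dimensions (M, L, T, Θ).
The dimension matrix has rank 4.
Independent dimensionless groups: 6 − 4 = 2.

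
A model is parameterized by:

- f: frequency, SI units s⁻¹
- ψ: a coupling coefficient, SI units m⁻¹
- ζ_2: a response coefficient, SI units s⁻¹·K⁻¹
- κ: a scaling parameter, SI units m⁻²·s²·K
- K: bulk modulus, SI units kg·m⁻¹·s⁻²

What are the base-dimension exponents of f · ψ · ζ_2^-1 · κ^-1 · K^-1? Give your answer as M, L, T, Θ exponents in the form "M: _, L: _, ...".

M: -1, L: 2, T: 0, Θ: 0

Collect each base-dimension exponent across the product:
  M: (0) + (0) − (0) − (0) − (1) = -1
  L: (0) + (-1) − (0) − (-2) − (-1) = 2
  T: (-1) + (0) − (-1) − (2) − (-2) = 0
  Θ: (0) + (0) − (-1) − (1) − (0) = 0
So the dimensions are [M⁻¹ L²].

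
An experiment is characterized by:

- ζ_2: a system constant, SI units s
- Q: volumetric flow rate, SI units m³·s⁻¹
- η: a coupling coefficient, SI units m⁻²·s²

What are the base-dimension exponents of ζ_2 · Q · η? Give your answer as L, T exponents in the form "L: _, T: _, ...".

L: 1, T: 2

Collect each base-dimension exponent across the product:
  L: (0) + (3) + (-2) = 1
  T: (1) + (-1) + (2) = 2
So the dimensions are [L T²].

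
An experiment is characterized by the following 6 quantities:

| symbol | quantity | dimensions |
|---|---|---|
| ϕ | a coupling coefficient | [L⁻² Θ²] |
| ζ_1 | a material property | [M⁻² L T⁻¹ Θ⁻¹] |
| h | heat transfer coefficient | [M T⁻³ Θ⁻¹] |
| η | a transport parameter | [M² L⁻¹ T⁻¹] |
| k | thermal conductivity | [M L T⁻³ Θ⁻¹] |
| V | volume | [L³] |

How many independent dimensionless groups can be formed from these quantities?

2

There are 6 variables and 4 base dimensions (M, L, T, Θ).
The dimension matrix has rank 4.
Independent dimensionless groups: 6 − 4 = 2.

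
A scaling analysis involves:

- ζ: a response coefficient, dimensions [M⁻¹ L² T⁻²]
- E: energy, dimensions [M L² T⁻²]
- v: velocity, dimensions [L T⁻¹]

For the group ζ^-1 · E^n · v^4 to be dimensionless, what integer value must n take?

Balance the M exponent: (1)·n from E, plus −(-1) + 4·(0) = 1 from the rest, must sum to zero.
n + 1 = 0, so n = -1.

-1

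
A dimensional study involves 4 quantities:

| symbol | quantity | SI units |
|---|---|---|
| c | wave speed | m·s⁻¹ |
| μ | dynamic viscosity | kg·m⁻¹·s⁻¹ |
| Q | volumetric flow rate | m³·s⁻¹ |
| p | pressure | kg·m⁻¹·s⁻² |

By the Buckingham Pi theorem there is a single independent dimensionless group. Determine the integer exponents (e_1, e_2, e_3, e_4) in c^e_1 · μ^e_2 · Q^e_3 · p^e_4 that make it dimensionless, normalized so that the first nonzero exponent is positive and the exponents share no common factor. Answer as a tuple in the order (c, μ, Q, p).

(3, 2, -1, -2)

M: e_1·(0) + e_2·(1) + e_3·(0) + e_4·(1) = 0
L: e_1·(1) + e_2·(-1) + e_3·(3) + e_4·(-1) = 0
T: e_1·(-1) + e_2·(-1) + e_3·(-1) + e_4·(-2) = 0
Solving this homogeneous linear system for the smallest-integer solution (first nonzero entry positive) gives (3, 2, -1, -2).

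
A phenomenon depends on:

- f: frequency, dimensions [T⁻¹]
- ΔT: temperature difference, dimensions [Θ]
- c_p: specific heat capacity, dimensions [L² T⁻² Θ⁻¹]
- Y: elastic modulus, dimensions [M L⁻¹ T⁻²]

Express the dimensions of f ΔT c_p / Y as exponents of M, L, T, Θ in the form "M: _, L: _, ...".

Collect each base-dimension exponent across the product:
  M: (0) + (0) + (0) − (1) = -1
  L: (0) + (0) + (2) − (-1) = 3
  T: (-1) + (0) + (-2) − (-2) = -1
  Θ: (0) + (1) + (-1) − (0) = 0
So the dimensions are [M⁻¹ L³ T⁻¹].

M: -1, L: 3, T: -1, Θ: 0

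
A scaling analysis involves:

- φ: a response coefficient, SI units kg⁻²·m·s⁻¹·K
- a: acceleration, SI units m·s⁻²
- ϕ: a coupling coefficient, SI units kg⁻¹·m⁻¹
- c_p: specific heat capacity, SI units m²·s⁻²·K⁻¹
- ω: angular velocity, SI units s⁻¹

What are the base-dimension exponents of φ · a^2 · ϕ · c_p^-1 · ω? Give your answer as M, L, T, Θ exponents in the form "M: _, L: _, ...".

Collect each base-dimension exponent across the product:
  M: (-2) + 2·(0) + (-1) − (0) + (0) = -3
  L: (1) + 2·(1) + (-1) − (2) + (0) = 0
  T: (-1) + 2·(-2) + (0) − (-2) + (-1) = -4
  Θ: (1) + 2·(0) + (0) − (-1) + (0) = 2
So the dimensions are [M⁻³ T⁻⁴ Θ²].

M: -3, L: 0, T: -4, Θ: 2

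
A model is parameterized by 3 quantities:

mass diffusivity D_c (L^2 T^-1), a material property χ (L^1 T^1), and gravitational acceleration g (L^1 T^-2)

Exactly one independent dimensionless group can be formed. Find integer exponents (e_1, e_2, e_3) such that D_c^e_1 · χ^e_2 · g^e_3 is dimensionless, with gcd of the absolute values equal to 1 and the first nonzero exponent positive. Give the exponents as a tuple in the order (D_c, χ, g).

(1, -1, -1)

L: e_1·(2) + e_2·(1) + e_3·(1) = 0
T: e_1·(-1) + e_2·(1) + e_3·(-2) = 0
Solving this homogeneous linear system for the smallest-integer solution (first nonzero entry positive) gives (1, -1, -1).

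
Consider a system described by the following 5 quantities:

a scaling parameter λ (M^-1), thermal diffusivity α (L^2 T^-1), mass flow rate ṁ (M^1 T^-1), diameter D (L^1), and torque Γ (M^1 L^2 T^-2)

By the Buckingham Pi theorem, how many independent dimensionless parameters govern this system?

There are 5 variables and 3 base dimensions (M, L, T).
The dimension matrix has rank 3.
Independent dimensionless groups: 5 − 3 = 2.

2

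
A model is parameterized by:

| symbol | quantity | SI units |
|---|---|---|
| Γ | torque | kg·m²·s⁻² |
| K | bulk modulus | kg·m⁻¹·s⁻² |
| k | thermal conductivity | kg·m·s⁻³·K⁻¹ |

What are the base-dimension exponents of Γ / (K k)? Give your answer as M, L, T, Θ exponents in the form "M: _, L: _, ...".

Collect each base-dimension exponent across the product:
  M: (1) − (1) − (1) = -1
  L: (2) − (-1) − (1) = 2
  T: (-2) − (-2) − (-3) = 3
  Θ: (0) − (0) − (-1) = 1
So the dimensions are [M⁻¹ L² T³ Θ].

M: -1, L: 2, T: 3, Θ: 1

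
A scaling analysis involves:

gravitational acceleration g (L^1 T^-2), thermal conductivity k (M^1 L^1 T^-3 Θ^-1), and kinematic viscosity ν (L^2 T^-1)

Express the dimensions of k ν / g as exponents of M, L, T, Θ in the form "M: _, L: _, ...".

M: 1, L: 2, T: -2, Θ: -1

Collect each base-dimension exponent across the product:
  M: −(0) + (1) + (0) = 1
  L: −(1) + (1) + (2) = 2
  T: −(-2) + (-3) + (-1) = -2
  Θ: −(0) + (-1) + (0) = -1
So the dimensions are [M L² T⁻² Θ⁻¹].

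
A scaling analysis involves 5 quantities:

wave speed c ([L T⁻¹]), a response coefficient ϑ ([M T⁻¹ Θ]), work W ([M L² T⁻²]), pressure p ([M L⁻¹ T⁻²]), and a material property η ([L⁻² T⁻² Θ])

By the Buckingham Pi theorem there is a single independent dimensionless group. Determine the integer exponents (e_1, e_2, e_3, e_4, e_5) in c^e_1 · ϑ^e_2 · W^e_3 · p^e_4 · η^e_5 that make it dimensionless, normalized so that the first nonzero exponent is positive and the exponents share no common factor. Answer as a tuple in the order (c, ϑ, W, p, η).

(3, 1, -2, 1, -1)

M: e_1·(0) + e_2·(1) + e_3·(1) + e_4·(1) + e_5·(0) = 0
L: e_1·(1) + e_2·(0) + e_3·(2) + e_4·(-1) + e_5·(-2) = 0
T: e_1·(-1) + e_2·(-1) + e_3·(-2) + e_4·(-2) + e_5·(-2) = 0
Θ: e_1·(0) + e_2·(1) + e_3·(0) + e_4·(0) + e_5·(1) = 0
Solving this homogeneous linear system for the smallest-integer solution (first nonzero entry positive) gives (3, 1, -2, 1, -1).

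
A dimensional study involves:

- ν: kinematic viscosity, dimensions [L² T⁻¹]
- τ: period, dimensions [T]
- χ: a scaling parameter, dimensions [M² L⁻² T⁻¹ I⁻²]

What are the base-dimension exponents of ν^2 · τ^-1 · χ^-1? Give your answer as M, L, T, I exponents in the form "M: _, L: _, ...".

M: -2, L: 6, T: -2, I: 2

Collect each base-dimension exponent across the product:
  M: 2·(0) − (0) − (2) = -2
  L: 2·(2) − (0) − (-2) = 6
  T: 2·(-1) − (1) − (-1) = -2
  I: 2·(0) − (0) − (-2) = 2
So the dimensions are [M⁻² L⁶ T⁻² I²].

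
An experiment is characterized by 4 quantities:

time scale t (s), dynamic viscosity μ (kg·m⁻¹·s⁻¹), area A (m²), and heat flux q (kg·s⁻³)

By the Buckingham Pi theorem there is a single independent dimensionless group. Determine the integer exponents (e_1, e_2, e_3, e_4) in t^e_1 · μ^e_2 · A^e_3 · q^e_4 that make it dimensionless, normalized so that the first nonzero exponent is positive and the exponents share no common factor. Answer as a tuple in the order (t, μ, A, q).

M: e_1·(0) + e_2·(1) + e_3·(0) + e_4·(1) = 0
L: e_1·(0) + e_2·(-1) + e_3·(2) + e_4·(0) = 0
T: e_1·(1) + e_2·(-1) + e_3·(0) + e_4·(-3) = 0
Solving this homogeneous linear system for the smallest-integer solution (first nonzero entry positive) gives (4, -2, -1, 2).

(4, -2, -1, 2)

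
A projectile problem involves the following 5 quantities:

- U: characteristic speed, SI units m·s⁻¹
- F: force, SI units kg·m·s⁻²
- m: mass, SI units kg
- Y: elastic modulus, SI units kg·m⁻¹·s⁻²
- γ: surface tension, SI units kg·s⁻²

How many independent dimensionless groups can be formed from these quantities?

2

There are 5 variables and 3 base dimensions (M, L, T).
The dimension matrix has rank 3.
Independent dimensionless groups: 5 − 3 = 2.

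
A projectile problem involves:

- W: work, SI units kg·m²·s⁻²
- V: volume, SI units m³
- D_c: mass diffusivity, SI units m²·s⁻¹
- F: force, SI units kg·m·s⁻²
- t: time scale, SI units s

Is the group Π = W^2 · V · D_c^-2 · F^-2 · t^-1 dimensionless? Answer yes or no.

no

Sum the exponent of each base dimension across the product:
  M: 2·[W]_M + [V]_M − 2·[D_c]_M − 2·[F]_M − [t]_M = 2·(1) + (0) − 2·(0) − 2·(1) − (0) = 0
  L: 2·[W]_L + [V]_L − 2·[D_c]_L − 2·[F]_L − [t]_L = 2·(2) + (3) − 2·(2) − 2·(1) − (0) = 1
  T: 2·[W]_T + [V]_T − 2·[D_c]_T − 2·[F]_T − [t]_T = 2·(-2) + (0) − 2·(-1) − 2·(-2) − (1) = 1
Net dimensions [L T] ≠ [1] — not dimensionless.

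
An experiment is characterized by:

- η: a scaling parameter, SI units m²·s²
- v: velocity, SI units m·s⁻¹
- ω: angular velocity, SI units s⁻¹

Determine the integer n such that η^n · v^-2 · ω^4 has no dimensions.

1

Balance the L exponent: (2)·n from η, plus −2·(1) + 4·(0) = -2 from the rest, must sum to zero.
2n − 2 = 0, so n = 1.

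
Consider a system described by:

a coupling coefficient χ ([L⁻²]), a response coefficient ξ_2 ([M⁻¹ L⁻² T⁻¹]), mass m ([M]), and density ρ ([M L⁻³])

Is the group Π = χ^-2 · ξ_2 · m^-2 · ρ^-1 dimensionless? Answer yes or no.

Sum the exponent of each base dimension across the product:
  M: −2·[χ]_M + [ξ_2]_M − 2·[m]_M − [ρ]_M = −2·(0) + (-1) − 2·(1) − (1) = -4
  L: −2·[χ]_L + [ξ_2]_L − 2·[m]_L − [ρ]_L = −2·(-2) + (-2) − 2·(0) − (-3) = 5
  T: −2·[χ]_T + [ξ_2]_T − 2·[m]_T − [ρ]_T = −2·(0) + (-1) − 2·(0) − (0) = -1
Net dimensions [M⁻⁴ L⁵ T⁻¹] ≠ [1] — not dimensionless.

no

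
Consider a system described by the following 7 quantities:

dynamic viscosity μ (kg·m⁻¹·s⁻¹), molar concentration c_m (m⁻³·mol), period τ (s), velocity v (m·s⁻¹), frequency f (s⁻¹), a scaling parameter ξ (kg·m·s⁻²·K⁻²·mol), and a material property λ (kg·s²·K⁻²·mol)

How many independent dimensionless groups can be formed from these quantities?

There are 7 variables and 5 base dimensions (M, L, T, Θ, N).
The dimension matrix has rank 5.
Independent dimensionless groups: 7 − 5 = 2.

2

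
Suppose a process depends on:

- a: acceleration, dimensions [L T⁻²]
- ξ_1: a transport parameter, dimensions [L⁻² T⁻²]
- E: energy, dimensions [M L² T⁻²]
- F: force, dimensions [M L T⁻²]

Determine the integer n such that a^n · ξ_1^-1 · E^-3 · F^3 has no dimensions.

1

Balance the L exponent: (1)·n from a, plus −(-2) − 3·(2) + 3·(1) = -1 from the rest, must sum to zero.
n − 1 = 0, so n = 1.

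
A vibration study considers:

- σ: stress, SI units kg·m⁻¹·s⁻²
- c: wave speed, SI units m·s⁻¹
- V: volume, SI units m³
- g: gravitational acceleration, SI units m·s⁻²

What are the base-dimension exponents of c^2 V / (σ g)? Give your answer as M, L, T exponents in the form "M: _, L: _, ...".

M: -1, L: 5, T: 2

Collect each base-dimension exponent across the product:
  M: −(1) + 2·(0) + (0) − (0) = -1
  L: −(-1) + 2·(1) + (3) − (1) = 5
  T: −(-2) + 2·(-1) + (0) − (-2) = 2
So the dimensions are [M⁻¹ L⁵ T²].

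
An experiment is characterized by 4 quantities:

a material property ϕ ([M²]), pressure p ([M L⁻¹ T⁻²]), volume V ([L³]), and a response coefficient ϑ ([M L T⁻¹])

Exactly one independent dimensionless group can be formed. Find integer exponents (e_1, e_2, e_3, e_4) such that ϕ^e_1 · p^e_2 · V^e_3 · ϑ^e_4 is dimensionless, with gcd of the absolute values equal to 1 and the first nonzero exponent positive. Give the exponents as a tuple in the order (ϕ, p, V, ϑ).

M: e_1·(2) + e_2·(1) + e_3·(0) + e_4·(1) = 0
L: e_1·(0) + e_2·(-1) + e_3·(3) + e_4·(1) = 0
T: e_1·(0) + e_2·(-2) + e_3·(0) + e_4·(-1) = 0
Solving this homogeneous linear system for the smallest-integer solution (first nonzero entry positive) gives (1, 2, 2, -4).

(1, 2, 2, -4)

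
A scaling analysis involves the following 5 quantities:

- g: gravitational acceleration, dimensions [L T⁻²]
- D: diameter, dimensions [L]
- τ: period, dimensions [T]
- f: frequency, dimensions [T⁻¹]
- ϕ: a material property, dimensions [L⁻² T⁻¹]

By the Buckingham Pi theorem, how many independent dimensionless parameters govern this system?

There are 5 variables and 2 base dimensions (L, T).
The dimension matrix has rank 2.
Independent dimensionless groups: 5 − 2 = 3.

3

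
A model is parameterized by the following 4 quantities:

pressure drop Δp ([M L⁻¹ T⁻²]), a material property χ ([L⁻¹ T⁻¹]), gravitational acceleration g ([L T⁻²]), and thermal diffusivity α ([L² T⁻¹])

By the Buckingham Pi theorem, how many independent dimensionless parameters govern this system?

There are 4 variables and 3 base dimensions (M, L, T).
The dimension matrix has rank 3.
Independent dimensionless groups: 4 − 3 = 1.

1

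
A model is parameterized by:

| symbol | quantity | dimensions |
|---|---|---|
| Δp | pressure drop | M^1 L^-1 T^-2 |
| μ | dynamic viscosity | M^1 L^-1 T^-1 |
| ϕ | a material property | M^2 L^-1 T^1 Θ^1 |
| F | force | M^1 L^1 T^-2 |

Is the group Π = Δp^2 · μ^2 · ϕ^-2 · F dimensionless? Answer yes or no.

no

Sum the exponent of each base dimension across the product:
  M: 2·[Δp]_M + 2·[μ]_M − 2·[ϕ]_M + [F]_M = 2·(1) + 2·(1) − 2·(2) + (1) = 1
  L: 2·[Δp]_L + 2·[μ]_L − 2·[ϕ]_L + [F]_L = 2·(-1) + 2·(-1) − 2·(-1) + (1) = -1
  T: 2·[Δp]_T + 2·[μ]_T − 2·[ϕ]_T + [F]_T = 2·(-2) + 2·(-1) − 2·(1) + (-2) = -10
  Θ: 2·[Δp]_Θ + 2·[μ]_Θ − 2·[ϕ]_Θ + [F]_Θ = 2·(0) + 2·(0) − 2·(1) + (0) = -2
Net dimensions [M L⁻¹ T⁻¹⁰ Θ⁻²] ≠ [1] — not dimensionless.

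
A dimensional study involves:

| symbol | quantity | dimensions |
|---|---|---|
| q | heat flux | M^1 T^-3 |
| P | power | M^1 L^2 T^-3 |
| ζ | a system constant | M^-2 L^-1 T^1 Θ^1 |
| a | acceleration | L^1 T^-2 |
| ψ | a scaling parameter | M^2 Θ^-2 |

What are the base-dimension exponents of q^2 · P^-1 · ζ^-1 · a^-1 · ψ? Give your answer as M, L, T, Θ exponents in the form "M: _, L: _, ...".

Collect each base-dimension exponent across the product:
  M: 2·(1) − (1) − (-2) − (0) + (2) = 5
  L: 2·(0) − (2) − (-1) − (1) + (0) = -2
  T: 2·(-3) − (-3) − (1) − (-2) + (0) = -2
  Θ: 2·(0) − (0) − (1) − (0) + (-2) = -3
So the dimensions are [M⁵ L⁻² T⁻² Θ⁻³].

M: 5, L: -2, T: -2, Θ: -3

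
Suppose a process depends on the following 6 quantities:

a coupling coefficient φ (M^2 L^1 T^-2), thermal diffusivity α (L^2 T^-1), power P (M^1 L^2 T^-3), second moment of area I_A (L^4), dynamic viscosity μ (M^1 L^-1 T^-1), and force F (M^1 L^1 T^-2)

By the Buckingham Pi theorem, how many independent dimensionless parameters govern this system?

3

There are 6 variables and 3 base dimensions (M, L, T).
The dimension matrix has rank 3.
Independent dimensionless groups: 6 − 3 = 3.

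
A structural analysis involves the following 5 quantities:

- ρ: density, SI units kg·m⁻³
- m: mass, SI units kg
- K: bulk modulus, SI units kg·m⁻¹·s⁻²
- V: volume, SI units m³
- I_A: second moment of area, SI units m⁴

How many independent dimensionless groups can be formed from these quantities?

There are 5 variables and 3 base dimensions (M, L, T).
The dimension matrix has rank 3.
Independent dimensionless groups: 5 − 3 = 2.

2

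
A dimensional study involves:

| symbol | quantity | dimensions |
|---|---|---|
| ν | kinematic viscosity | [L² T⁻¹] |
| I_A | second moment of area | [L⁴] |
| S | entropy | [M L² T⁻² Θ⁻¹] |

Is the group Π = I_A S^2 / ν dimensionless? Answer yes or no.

no

Sum the exponent of each base dimension across the product:
  M: −[ν]_M + [I_A]_M + 2·[S]_M = −(0) + (0) + 2·(1) = 2
  L: −[ν]_L + [I_A]_L + 2·[S]_L = −(2) + (4) + 2·(2) = 6
  T: −[ν]_T + [I_A]_T + 2·[S]_T = −(-1) + (0) + 2·(-2) = -3
  Θ: −[ν]_Θ + [I_A]_Θ + 2·[S]_Θ = −(0) + (0) + 2·(-1) = -2
Net dimensions [M² L⁶ T⁻³ Θ⁻²] ≠ [1] — not dimensionless.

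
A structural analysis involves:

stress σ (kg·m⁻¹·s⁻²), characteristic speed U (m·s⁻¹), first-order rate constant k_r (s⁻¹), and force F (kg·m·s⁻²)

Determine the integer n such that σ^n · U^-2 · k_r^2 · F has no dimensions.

-1

Balance the M exponent: (1)·n from σ, plus −2·(0) + 2·(0) + (1) = 1 from the rest, must sum to zero.
n + 1 = 0, so n = -1.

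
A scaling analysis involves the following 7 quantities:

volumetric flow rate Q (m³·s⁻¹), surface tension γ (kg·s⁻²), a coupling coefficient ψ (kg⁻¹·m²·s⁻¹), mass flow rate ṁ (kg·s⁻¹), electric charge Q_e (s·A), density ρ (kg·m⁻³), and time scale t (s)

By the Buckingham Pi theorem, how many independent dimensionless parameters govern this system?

3

There are 7 variables and 4 base dimensions (M, L, T, I).
The dimension matrix has rank 4.
Independent dimensionless groups: 7 − 4 = 3.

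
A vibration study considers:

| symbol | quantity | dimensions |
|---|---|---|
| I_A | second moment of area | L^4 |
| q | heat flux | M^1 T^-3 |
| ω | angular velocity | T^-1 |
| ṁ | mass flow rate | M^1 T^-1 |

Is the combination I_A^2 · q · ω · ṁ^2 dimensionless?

no

Sum the exponent of each base dimension across the product:
  M: 2·[I_A]_M + [q]_M + [ω]_M + 2·[ṁ]_M = 2·(0) + (1) + (0) + 2·(1) = 3
  L: 2·[I_A]_L + [q]_L + [ω]_L + 2·[ṁ]_L = 2·(4) + (0) + (0) + 2·(0) = 8
  T: 2·[I_A]_T + [q]_T + [ω]_T + 2·[ṁ]_T = 2·(0) + (-3) + (-1) + 2·(-1) = -6
Net dimensions [M³ L⁸ T⁻⁶] ≠ [1] — not dimensionless.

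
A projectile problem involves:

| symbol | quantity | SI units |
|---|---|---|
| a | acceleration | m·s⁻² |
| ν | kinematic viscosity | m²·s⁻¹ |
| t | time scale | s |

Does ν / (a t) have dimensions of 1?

Sum the exponent of each base dimension across the product:
  L: −[a]_L + [ν]_L − [t]_L = −(1) + (2) − (0) = 1
  T: −[a]_T + [ν]_T − [t]_T = −(-2) + (-1) − (1) = 0
Net dimensions [L] ≠ [1] — not dimensionless.

no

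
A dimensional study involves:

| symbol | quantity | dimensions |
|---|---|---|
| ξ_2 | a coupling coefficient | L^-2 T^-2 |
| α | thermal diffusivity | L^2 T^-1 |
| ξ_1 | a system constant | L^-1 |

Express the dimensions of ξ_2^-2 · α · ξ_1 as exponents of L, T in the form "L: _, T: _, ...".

Collect each base-dimension exponent across the product:
  L: −2·(-2) + (2) + (-1) = 5
  T: −2·(-2) + (-1) + (0) = 3
So the dimensions are [L⁵ T³].

L: 5, T: 3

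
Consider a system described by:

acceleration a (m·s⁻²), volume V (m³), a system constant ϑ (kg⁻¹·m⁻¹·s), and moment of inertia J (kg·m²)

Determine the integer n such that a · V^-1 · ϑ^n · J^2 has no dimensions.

Balance the M exponent: (-1)·n from ϑ, plus (0) − (0) + 2·(1) = 2 from the rest, must sum to zero.
−n + 2 = 0, so n = 2.

2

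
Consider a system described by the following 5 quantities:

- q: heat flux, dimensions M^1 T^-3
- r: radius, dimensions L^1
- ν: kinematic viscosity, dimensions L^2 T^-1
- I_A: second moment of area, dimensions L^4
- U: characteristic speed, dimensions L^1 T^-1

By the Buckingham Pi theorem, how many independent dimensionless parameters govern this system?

There are 5 variables and 3 base dimensions (M, L, T).
The dimension matrix has rank 3.
Independent dimensionless groups: 5 − 3 = 2.

2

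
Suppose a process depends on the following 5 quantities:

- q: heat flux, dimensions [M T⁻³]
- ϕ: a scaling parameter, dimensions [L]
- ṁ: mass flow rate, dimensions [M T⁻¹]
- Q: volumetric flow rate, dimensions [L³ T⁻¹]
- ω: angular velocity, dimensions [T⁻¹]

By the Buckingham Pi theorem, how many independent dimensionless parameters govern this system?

2

There are 5 variables and 3 base dimensions (M, L, T).
The dimension matrix has rank 3.
Independent dimensionless groups: 5 − 3 = 2.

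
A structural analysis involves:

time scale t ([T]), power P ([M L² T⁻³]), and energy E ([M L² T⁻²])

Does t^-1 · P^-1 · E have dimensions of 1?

yes

Sum the exponent of each base dimension across the product:
  M: −[t]_M − [P]_M + [E]_M = −(0) − (1) + (1) = 0
  L: −[t]_L − [P]_L + [E]_L = −(0) − (2) + (2) = 0
  T: −[t]_T − [P]_T + [E]_T = −(1) − (-3) + (-2) = 0
All base exponents vanish — dimensionless.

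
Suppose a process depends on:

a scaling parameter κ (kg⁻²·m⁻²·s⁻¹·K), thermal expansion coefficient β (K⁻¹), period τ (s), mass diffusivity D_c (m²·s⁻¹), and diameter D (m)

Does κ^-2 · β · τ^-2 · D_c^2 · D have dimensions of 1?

Sum the exponent of each base dimension across the product:
  M: −2·[κ]_M + [β]_M − 2·[τ]_M + 2·[D_c]_M + [D]_M = −2·(-2) + (0) − 2·(0) + 2·(0) + (0) = 4
  L: −2·[κ]_L + [β]_L − 2·[τ]_L + 2·[D_c]_L + [D]_L = −2·(-2) + (0) − 2·(0) + 2·(2) + (1) = 9
  T: −2·[κ]_T + [β]_T − 2·[τ]_T + 2·[D_c]_T + [D]_T = −2·(-1) + (0) − 2·(1) + 2·(-1) + (0) = -2
  Θ: −2·[κ]_Θ + [β]_Θ − 2·[τ]_Θ + 2·[D_c]_Θ + [D]_Θ = −2·(1) + (-1) − 2·(0) + 2·(0) + (0) = -3
Net dimensions [M⁴ L⁹ T⁻² Θ⁻³] ≠ [1] — not dimensionless.

no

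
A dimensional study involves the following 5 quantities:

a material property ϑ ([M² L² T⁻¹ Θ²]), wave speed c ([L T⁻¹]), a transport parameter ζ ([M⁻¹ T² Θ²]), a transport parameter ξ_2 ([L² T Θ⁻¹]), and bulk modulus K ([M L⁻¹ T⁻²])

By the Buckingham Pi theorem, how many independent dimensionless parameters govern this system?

There are 5 variables and 4 base dimensions (M, L, T, Θ).
The dimension matrix has rank 4.
Independent dimensionless groups: 5 − 4 = 1.

1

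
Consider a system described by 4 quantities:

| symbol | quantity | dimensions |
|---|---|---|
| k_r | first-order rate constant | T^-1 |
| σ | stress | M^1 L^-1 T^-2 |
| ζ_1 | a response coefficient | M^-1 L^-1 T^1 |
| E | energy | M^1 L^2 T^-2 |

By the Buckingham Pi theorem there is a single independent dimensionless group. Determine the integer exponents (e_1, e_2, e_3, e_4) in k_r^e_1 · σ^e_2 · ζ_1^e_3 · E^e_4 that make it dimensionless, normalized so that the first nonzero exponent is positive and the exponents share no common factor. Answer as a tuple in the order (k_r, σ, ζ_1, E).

(3, -1, -3, -2)

M: e_1·(0) + e_2·(1) + e_3·(-1) + e_4·(1) = 0
L: e_1·(0) + e_2·(-1) + e_3·(-1) + e_4·(2) = 0
T: e_1·(-1) + e_2·(-2) + e_3·(1) + e_4·(-2) = 0
Solving this homogeneous linear system for the smallest-integer solution (first nonzero entry positive) gives (3, -1, -3, -2).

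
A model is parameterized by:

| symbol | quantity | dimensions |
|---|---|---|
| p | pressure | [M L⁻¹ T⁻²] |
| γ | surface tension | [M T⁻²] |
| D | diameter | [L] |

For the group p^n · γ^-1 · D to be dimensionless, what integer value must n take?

1

Balance the M exponent: (1)·n from p, plus −(1) + (0) = -1 from the rest, must sum to zero.
n − 1 = 0, so n = 1.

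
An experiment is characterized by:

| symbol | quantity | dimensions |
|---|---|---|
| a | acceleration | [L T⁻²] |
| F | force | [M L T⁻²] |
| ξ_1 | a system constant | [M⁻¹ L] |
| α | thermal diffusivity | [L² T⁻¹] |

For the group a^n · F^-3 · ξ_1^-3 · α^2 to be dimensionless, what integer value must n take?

2

Balance the L exponent: (1)·n from a, plus −3·(1) − 3·(1) + 2·(2) = -2 from the rest, must sum to zero.
n − 2 = 0, so n = 2.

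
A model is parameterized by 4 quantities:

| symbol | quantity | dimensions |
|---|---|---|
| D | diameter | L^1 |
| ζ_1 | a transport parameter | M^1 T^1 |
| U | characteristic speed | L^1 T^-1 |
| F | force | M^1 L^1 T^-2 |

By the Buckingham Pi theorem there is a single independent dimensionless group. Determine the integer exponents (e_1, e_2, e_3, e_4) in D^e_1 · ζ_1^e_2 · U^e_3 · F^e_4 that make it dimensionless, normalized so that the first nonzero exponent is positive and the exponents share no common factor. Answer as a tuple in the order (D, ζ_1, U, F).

(2, -1, -3, 1)

M: e_1·(0) + e_2·(1) + e_3·(0) + e_4·(1) = 0
L: e_1·(1) + e_2·(0) + e_3·(1) + e_4·(1) = 0
T: e_1·(0) + e_2·(1) + e_3·(-1) + e_4·(-2) = 0
Solving this homogeneous linear system for the smallest-integer solution (first nonzero entry positive) gives (2, -1, -3, 1).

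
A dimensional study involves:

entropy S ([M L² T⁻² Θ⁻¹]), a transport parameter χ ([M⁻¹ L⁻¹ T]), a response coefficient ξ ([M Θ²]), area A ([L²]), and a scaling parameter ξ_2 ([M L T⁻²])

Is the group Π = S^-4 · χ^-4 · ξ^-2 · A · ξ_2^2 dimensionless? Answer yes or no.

yes

Sum the exponent of each base dimension across the product:
  M: −4·[S]_M − 4·[χ]_M − 2·[ξ]_M + [A]_M + 2·[ξ_2]_M = −4·(1) − 4·(-1) − 2·(1) + (0) + 2·(1) = 0
  L: −4·[S]_L − 4·[χ]_L − 2·[ξ]_L + [A]_L + 2·[ξ_2]_L = −4·(2) − 4·(-1) − 2·(0) + (2) + 2·(1) = 0
  T: −4·[S]_T − 4·[χ]_T − 2·[ξ]_T + [A]_T + 2·[ξ_2]_T = −4·(-2) − 4·(1) − 2·(0) + (0) + 2·(-2) = 0
  Θ: −4·[S]_Θ − 4·[χ]_Θ − 2·[ξ]_Θ + [A]_Θ + 2·[ξ_2]_Θ = −4·(-1) − 4·(0) − 2·(2) + (0) + 2·(0) = 0
All base exponents vanish — dimensionless.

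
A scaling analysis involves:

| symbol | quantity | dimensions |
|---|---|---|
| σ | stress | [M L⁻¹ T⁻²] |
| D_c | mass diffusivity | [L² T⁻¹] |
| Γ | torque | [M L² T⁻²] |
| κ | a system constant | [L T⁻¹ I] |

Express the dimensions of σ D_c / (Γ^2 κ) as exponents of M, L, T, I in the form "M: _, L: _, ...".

Collect each base-dimension exponent across the product:
  M: (1) + (0) − 2·(1) − (0) = -1
  L: (-1) + (2) − 2·(2) − (1) = -4
  T: (-2) + (-1) − 2·(-2) − (-1) = 2
  I: (0) + (0) − 2·(0) − (1) = -1
So the dimensions are [M⁻¹ L⁻⁴ T² I⁻¹].

M: -1, L: -4, T: 2, I: -1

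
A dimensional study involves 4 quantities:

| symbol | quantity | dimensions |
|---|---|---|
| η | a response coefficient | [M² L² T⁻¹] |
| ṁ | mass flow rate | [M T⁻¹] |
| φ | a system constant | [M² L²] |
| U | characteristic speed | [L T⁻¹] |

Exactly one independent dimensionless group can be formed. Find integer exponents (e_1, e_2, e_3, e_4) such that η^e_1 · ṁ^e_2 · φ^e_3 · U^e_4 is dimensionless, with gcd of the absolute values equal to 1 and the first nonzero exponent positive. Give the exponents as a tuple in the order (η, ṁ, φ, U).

(4, -2, -3, -2)

M: e_1·(2) + e_2·(1) + e_3·(2) + e_4·(0) = 0
L: e_1·(2) + e_2·(0) + e_3·(2) + e_4·(1) = 0
T: e_1·(-1) + e_2·(-1) + e_3·(0) + e_4·(-1) = 0
Solving this homogeneous linear system for the smallest-integer solution (first nonzero entry positive) gives (4, -2, -3, -2).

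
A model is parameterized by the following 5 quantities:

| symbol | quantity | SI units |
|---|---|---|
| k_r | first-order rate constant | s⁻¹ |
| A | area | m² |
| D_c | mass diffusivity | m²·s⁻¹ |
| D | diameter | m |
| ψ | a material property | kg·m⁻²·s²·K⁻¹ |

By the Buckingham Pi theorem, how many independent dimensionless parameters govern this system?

2

There are 5 variables and 4 base dimensions (M, L, T, Θ).
The dimension matrix has rank 3 (less than 4: the dimension vectors are linearly dependent).
Independent dimensionless groups: 5 − 3 = 2.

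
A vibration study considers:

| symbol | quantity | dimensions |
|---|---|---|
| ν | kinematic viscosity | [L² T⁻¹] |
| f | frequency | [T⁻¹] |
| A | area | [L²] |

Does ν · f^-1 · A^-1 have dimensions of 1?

Sum the exponent of each base dimension across the product:
  L: [ν]_L − [f]_L − [A]_L = (2) − (0) − (2) = 0
  T: [ν]_T − [f]_T − [A]_T = (-1) − (-1) − (0) = 0
All base exponents vanish — dimensionless.

yes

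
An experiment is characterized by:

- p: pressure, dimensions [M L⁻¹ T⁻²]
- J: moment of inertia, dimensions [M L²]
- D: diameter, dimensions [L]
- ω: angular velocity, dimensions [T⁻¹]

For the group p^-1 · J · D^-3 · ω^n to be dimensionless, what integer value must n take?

2

Balance the T exponent: (-1)·n from ω, plus −(-2) + (0) − 3·(0) = 2 from the rest, must sum to zero.
−n + 2 = 0, so n = 2.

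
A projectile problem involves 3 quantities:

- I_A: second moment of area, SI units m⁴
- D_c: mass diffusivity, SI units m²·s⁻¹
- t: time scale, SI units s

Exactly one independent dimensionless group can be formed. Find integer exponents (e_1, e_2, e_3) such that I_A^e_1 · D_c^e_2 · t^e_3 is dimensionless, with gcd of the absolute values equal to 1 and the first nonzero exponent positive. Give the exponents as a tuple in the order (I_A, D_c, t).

L: e_1·(4) + e_2·(2) + e_3·(0) = 0
T: e_1·(0) + e_2·(-1) + e_3·(1) = 0
Solving this homogeneous linear system for the smallest-integer solution (first nonzero entry positive) gives (1, -2, -2).

(1, -2, -2)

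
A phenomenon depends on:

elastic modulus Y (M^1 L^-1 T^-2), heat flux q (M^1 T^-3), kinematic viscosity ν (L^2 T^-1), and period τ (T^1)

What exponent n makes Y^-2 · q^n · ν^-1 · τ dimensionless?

2

Balance the M exponent: (1)·n from q, plus −2·(1) − (0) + (0) = -2 from the rest, must sum to zero.
n − 2 = 0, so n = 2.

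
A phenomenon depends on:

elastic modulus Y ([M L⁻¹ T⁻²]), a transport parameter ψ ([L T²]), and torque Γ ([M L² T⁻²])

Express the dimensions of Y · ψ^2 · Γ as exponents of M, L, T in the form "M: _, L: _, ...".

M: 2, L: 3, T: 0

Collect each base-dimension exponent across the product:
  M: (1) + 2·(0) + (1) = 2
  L: (-1) + 2·(1) + (2) = 3
  T: (-2) + 2·(2) + (-2) = 0
So the dimensions are [M² L³].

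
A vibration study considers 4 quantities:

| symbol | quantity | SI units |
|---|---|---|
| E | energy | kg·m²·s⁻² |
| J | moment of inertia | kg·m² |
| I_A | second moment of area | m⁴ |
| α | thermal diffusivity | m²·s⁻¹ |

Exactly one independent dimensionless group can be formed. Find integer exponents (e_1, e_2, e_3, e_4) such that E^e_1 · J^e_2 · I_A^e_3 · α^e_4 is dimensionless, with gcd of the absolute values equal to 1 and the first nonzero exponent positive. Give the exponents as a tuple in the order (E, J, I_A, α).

M: e_1·(1) + e_2·(1) + e_3·(0) + e_4·(0) = 0
L: e_1·(2) + e_2·(2) + e_3·(4) + e_4·(2) = 0
T: e_1·(-2) + e_2·(0) + e_3·(0) + e_4·(-1) = 0
Solving this homogeneous linear system for the smallest-integer solution (first nonzero entry positive) gives (1, -1, 1, -2).

(1, -1, 1, -2)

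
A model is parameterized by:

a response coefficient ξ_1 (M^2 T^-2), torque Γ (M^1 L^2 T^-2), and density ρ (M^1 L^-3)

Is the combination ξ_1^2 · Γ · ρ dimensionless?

no

Sum the exponent of each base dimension across the product:
  M: 2·[ξ_1]_M + [Γ]_M + [ρ]_M = 2·(2) + (1) + (1) = 6
  L: 2·[ξ_1]_L + [Γ]_L + [ρ]_L = 2·(0) + (2) + (-3) = -1
  T: 2·[ξ_1]_T + [Γ]_T + [ρ]_T = 2·(-2) + (-2) + (0) = -6
Net dimensions [M⁶ L⁻¹ T⁻⁶] ≠ [1] — not dimensionless.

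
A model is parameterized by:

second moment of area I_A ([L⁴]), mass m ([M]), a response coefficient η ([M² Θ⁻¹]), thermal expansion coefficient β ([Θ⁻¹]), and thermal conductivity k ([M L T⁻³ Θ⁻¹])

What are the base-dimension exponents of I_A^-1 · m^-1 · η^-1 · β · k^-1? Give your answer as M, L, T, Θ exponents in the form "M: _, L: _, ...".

Collect each base-dimension exponent across the product:
  M: −(0) − (1) − (2) + (0) − (1) = -4
  L: −(4) − (0) − (0) + (0) − (1) = -5
  T: −(0) − (0) − (0) + (0) − (-3) = 3
  Θ: −(0) − (0) − (-1) + (-1) − (-1) = 1
So the dimensions are [M⁻⁴ L⁻⁵ T³ Θ].

M: -4, L: -5, T: 3, Θ: 1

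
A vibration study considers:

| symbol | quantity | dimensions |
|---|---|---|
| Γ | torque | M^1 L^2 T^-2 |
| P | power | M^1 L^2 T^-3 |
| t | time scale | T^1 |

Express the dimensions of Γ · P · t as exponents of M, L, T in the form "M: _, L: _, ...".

M: 2, L: 4, T: -4

Collect each base-dimension exponent across the product:
  M: (1) + (1) + (0) = 2
  L: (2) + (2) + (0) = 4
  T: (-2) + (-3) + (1) = -4
So the dimensions are [M² L⁴ T⁻⁴].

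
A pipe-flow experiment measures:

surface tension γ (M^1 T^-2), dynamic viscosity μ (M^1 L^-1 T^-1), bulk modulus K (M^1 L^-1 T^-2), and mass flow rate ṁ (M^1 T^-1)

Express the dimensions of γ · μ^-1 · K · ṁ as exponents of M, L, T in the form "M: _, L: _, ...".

M: 2, L: 0, T: -4

Collect each base-dimension exponent across the product:
  M: (1) − (1) + (1) + (1) = 2
  L: (0) − (-1) + (-1) + (0) = 0
  T: (-2) − (-1) + (-2) + (-1) = -4
So the dimensions are [M² T⁻⁴].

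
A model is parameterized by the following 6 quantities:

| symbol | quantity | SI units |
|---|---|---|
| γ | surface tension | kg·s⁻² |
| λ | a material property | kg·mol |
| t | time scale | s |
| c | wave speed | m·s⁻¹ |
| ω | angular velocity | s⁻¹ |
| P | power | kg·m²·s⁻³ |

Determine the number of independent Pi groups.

There are 6 variables and 4 base dimensions (M, L, T, N).
The dimension matrix has rank 4.
Independent dimensionless groups: 6 − 4 = 2.

2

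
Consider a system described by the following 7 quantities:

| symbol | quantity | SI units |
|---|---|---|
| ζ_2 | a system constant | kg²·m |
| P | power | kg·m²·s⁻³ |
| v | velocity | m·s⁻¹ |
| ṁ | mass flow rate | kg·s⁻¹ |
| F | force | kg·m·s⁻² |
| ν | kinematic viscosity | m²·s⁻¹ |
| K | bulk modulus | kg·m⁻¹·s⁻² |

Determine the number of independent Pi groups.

There are 7 variables and 3 base dimensions (M, L, T).
The dimension matrix has rank 3.
Independent dimensionless groups: 7 − 3 = 4.

4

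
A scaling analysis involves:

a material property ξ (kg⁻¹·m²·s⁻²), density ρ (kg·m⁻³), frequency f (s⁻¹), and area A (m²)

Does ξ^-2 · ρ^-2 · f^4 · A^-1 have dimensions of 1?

Sum the exponent of each base dimension across the product:
  M: −2·[ξ]_M − 2·[ρ]_M + 4·[f]_M − [A]_M = −2·(-1) − 2·(1) + 4·(0) − (0) = 0
  L: −2·[ξ]_L − 2·[ρ]_L + 4·[f]_L − [A]_L = −2·(2) − 2·(-3) + 4·(0) − (2) = 0
  T: −2·[ξ]_T − 2·[ρ]_T + 4·[f]_T − [A]_T = −2·(-2) − 2·(0) + 4·(-1) − (0) = 0
All base exponents vanish — dimensionless.

yes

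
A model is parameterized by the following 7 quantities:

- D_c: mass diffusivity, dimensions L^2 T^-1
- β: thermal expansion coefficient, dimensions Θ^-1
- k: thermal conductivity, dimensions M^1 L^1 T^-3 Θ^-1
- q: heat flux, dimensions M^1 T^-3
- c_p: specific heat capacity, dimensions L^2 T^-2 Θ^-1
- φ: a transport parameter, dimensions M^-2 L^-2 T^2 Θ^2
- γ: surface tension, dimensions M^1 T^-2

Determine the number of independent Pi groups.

3

There are 7 variables and 4 base dimensions (M, L, T, Θ).
The dimension matrix has rank 4.
Independent dimensionless groups: 7 − 4 = 3.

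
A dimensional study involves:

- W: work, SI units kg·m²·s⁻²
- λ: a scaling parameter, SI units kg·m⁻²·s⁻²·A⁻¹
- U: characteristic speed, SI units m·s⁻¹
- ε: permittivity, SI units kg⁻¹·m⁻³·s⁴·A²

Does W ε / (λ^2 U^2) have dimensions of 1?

no

Sum the exponent of each base dimension across the product:
  M: [W]_M − 2·[λ]_M − 2·[U]_M + [ε]_M = (1) − 2·(1) − 2·(0) + (-1) = -2
  L: [W]_L − 2·[λ]_L − 2·[U]_L + [ε]_L = (2) − 2·(-2) − 2·(1) + (-3) = 1
  T: [W]_T − 2·[λ]_T − 2·[U]_T + [ε]_T = (-2) − 2·(-2) − 2·(-1) + (4) = 8
  I: [W]_I − 2·[λ]_I − 2·[U]_I + [ε]_I = (0) − 2·(-1) − 2·(0) + (2) = 4
Net dimensions [M⁻² L T⁸ I⁴] ≠ [1] — not dimensionless.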